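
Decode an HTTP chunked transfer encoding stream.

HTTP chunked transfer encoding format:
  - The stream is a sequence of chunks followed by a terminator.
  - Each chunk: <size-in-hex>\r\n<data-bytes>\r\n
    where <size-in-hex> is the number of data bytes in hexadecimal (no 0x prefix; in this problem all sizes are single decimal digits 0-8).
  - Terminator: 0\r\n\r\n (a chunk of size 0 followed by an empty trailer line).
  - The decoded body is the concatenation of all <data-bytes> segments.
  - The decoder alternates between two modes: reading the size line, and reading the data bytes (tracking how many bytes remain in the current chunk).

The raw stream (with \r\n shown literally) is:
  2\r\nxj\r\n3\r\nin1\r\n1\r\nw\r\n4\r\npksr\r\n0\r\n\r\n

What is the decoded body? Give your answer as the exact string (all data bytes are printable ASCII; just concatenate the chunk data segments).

Chunk 1: stream[0..1]='2' size=0x2=2, data at stream[3..5]='xj' -> body[0..2], body so far='xj'
Chunk 2: stream[7..8]='3' size=0x3=3, data at stream[10..13]='in1' -> body[2..5], body so far='xjin1'
Chunk 3: stream[15..16]='1' size=0x1=1, data at stream[18..19]='w' -> body[5..6], body so far='xjin1w'
Chunk 4: stream[21..22]='4' size=0x4=4, data at stream[24..28]='pksr' -> body[6..10], body so far='xjin1wpksr'
Chunk 5: stream[30..31]='0' size=0 (terminator). Final body='xjin1wpksr' (10 bytes)

Answer: xjin1wpksr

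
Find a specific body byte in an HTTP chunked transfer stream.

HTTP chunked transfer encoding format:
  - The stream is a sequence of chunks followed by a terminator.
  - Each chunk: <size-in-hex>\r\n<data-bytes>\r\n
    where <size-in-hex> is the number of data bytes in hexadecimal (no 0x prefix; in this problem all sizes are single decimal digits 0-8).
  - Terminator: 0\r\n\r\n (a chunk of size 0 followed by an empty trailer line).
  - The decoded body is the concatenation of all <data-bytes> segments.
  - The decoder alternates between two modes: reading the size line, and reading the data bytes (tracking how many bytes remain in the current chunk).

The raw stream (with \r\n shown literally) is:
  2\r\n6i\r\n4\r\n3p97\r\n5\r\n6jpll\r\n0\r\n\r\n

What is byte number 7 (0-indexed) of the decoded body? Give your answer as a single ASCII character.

Chunk 1: stream[0..1]='2' size=0x2=2, data at stream[3..5]='6i' -> body[0..2], body so far='6i'
Chunk 2: stream[7..8]='4' size=0x4=4, data at stream[10..14]='3p97' -> body[2..6], body so far='6i3p97'
Chunk 3: stream[16..17]='5' size=0x5=5, data at stream[19..24]='6jpll' -> body[6..11], body so far='6i3p976jpll'
Chunk 4: stream[26..27]='0' size=0 (terminator). Final body='6i3p976jpll' (11 bytes)
Body byte 7 = 'j'

Answer: j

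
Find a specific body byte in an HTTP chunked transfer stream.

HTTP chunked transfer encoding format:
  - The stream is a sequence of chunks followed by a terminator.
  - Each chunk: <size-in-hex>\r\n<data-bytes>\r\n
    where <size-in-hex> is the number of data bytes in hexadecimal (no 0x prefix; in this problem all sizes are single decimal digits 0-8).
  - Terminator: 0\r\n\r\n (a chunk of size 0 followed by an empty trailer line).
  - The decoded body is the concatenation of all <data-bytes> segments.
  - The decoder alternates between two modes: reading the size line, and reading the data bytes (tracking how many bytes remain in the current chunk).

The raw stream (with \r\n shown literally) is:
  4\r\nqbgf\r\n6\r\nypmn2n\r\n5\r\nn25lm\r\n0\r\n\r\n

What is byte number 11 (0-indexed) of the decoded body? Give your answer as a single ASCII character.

Chunk 1: stream[0..1]='4' size=0x4=4, data at stream[3..7]='qbgf' -> body[0..4], body so far='qbgf'
Chunk 2: stream[9..10]='6' size=0x6=6, data at stream[12..18]='ypmn2n' -> body[4..10], body so far='qbgfypmn2n'
Chunk 3: stream[20..21]='5' size=0x5=5, data at stream[23..28]='n25lm' -> body[10..15], body so far='qbgfypmn2nn25lm'
Chunk 4: stream[30..31]='0' size=0 (terminator). Final body='qbgfypmn2nn25lm' (15 bytes)
Body byte 11 = '2'

Answer: 2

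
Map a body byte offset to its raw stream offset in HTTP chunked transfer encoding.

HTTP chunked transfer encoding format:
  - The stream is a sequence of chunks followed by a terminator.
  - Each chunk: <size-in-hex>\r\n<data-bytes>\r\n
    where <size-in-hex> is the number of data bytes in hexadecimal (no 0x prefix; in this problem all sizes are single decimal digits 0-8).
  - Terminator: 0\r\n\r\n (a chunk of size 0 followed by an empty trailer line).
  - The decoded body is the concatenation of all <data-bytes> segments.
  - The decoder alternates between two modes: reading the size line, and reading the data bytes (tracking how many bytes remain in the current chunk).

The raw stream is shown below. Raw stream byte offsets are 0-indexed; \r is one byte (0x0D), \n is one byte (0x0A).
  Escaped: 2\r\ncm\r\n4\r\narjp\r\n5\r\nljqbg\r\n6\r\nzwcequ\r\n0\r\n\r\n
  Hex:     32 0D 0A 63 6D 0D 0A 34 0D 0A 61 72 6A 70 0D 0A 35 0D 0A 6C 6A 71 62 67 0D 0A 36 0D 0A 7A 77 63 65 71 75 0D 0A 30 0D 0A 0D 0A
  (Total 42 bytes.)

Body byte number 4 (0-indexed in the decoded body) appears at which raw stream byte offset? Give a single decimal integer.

Chunk 1: stream[0..1]='2' size=0x2=2, data at stream[3..5]='cm' -> body[0..2], body so far='cm'
Chunk 2: stream[7..8]='4' size=0x4=4, data at stream[10..14]='arjp' -> body[2..6], body so far='cmarjp'
Chunk 3: stream[16..17]='5' size=0x5=5, data at stream[19..24]='ljqbg' -> body[6..11], body so far='cmarjpljqbg'
Chunk 4: stream[26..27]='6' size=0x6=6, data at stream[29..35]='zwcequ' -> body[11..17], body so far='cmarjpljqbgzwcequ'
Chunk 5: stream[37..38]='0' size=0 (terminator). Final body='cmarjpljqbgzwcequ' (17 bytes)
Body byte 4 at stream offset 12

Answer: 12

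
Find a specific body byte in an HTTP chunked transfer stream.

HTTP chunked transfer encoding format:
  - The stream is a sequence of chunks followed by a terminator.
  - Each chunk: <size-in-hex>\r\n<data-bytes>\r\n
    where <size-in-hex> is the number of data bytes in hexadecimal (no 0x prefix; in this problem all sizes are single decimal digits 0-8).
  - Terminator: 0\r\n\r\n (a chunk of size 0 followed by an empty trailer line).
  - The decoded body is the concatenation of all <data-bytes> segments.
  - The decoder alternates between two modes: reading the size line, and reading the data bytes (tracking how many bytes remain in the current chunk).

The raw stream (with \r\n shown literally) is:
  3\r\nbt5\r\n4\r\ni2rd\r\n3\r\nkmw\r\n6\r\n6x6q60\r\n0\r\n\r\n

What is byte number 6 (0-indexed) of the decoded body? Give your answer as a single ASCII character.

Answer: d

Derivation:
Chunk 1: stream[0..1]='3' size=0x3=3, data at stream[3..6]='bt5' -> body[0..3], body so far='bt5'
Chunk 2: stream[8..9]='4' size=0x4=4, data at stream[11..15]='i2rd' -> body[3..7], body so far='bt5i2rd'
Chunk 3: stream[17..18]='3' size=0x3=3, data at stream[20..23]='kmw' -> body[7..10], body so far='bt5i2rdkmw'
Chunk 4: stream[25..26]='6' size=0x6=6, data at stream[28..34]='6x6q60' -> body[10..16], body so far='bt5i2rdkmw6x6q60'
Chunk 5: stream[36..37]='0' size=0 (terminator). Final body='bt5i2rdkmw6x6q60' (16 bytes)
Body byte 6 = 'd'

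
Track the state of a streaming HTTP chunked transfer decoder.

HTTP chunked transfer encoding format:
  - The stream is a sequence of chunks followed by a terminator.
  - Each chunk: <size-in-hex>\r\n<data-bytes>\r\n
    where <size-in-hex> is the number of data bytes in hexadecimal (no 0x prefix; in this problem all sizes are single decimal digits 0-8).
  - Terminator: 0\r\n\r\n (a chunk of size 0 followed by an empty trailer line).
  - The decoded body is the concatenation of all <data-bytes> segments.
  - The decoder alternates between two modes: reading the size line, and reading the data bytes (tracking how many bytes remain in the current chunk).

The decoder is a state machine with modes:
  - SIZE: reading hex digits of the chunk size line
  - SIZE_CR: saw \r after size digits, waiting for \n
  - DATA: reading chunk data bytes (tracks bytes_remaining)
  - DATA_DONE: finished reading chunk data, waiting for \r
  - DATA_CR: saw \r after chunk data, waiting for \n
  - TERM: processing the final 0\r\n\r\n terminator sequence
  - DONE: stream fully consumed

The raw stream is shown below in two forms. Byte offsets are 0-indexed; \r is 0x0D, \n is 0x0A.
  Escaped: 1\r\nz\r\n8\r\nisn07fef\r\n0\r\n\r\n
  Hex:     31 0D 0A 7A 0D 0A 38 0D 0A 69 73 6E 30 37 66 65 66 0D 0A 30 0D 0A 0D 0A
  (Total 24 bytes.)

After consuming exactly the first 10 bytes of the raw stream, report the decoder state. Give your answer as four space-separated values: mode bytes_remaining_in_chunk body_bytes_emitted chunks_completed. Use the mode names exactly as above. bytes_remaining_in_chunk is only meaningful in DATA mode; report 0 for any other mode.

Answer: DATA 7 2 1

Derivation:
Byte 0 = '1': mode=SIZE remaining=0 emitted=0 chunks_done=0
Byte 1 = 0x0D: mode=SIZE_CR remaining=0 emitted=0 chunks_done=0
Byte 2 = 0x0A: mode=DATA remaining=1 emitted=0 chunks_done=0
Byte 3 = 'z': mode=DATA_DONE remaining=0 emitted=1 chunks_done=0
Byte 4 = 0x0D: mode=DATA_CR remaining=0 emitted=1 chunks_done=0
Byte 5 = 0x0A: mode=SIZE remaining=0 emitted=1 chunks_done=1
Byte 6 = '8': mode=SIZE remaining=0 emitted=1 chunks_done=1
Byte 7 = 0x0D: mode=SIZE_CR remaining=0 emitted=1 chunks_done=1
Byte 8 = 0x0A: mode=DATA remaining=8 emitted=1 chunks_done=1
Byte 9 = 'i': mode=DATA remaining=7 emitted=2 chunks_done=1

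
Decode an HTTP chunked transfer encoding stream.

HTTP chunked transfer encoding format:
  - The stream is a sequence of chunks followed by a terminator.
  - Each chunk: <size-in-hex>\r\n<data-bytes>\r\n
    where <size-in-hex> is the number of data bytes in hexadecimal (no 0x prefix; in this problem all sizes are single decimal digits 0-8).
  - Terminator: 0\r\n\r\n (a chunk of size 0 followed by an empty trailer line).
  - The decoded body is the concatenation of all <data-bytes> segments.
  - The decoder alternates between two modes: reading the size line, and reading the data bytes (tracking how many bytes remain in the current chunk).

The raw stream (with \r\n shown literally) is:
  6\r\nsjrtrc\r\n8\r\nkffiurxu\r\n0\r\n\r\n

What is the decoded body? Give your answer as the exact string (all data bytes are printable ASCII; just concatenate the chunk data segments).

Answer: sjrtrckffiurxu

Derivation:
Chunk 1: stream[0..1]='6' size=0x6=6, data at stream[3..9]='sjrtrc' -> body[0..6], body so far='sjrtrc'
Chunk 2: stream[11..12]='8' size=0x8=8, data at stream[14..22]='kffiurxu' -> body[6..14], body so far='sjrtrckffiurxu'
Chunk 3: stream[24..25]='0' size=0 (terminator). Final body='sjrtrckffiurxu' (14 bytes)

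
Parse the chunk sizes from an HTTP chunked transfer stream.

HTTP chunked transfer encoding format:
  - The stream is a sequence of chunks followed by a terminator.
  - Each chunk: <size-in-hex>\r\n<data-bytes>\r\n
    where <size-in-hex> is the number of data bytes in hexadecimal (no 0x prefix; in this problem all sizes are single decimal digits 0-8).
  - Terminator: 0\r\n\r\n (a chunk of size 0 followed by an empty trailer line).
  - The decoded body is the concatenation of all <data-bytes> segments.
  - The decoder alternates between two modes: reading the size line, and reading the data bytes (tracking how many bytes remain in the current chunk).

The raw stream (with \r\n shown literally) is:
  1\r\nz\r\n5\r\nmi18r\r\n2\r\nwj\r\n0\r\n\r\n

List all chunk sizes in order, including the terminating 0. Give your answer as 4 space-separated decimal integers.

Answer: 1 5 2 0

Derivation:
Chunk 1: stream[0..1]='1' size=0x1=1, data at stream[3..4]='z' -> body[0..1], body so far='z'
Chunk 2: stream[6..7]='5' size=0x5=5, data at stream[9..14]='mi18r' -> body[1..6], body so far='zmi18r'
Chunk 3: stream[16..17]='2' size=0x2=2, data at stream[19..21]='wj' -> body[6..8], body so far='zmi18rwj'
Chunk 4: stream[23..24]='0' size=0 (terminator). Final body='zmi18rwj' (8 bytes)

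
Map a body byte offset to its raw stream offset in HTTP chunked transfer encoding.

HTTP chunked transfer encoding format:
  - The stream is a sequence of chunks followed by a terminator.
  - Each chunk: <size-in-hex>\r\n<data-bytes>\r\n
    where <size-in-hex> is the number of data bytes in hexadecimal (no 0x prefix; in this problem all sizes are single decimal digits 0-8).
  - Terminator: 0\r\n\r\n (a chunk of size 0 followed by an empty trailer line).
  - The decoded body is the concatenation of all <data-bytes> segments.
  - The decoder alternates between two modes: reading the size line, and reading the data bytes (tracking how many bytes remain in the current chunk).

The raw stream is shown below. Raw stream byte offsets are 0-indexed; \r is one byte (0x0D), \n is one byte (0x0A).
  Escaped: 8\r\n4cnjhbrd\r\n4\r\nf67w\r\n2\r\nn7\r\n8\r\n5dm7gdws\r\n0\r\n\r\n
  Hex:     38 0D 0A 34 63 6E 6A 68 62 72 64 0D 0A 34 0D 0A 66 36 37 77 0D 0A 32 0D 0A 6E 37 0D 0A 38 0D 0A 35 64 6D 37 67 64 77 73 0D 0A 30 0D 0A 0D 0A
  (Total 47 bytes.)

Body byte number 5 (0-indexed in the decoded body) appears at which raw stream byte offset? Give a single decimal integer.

Answer: 8

Derivation:
Chunk 1: stream[0..1]='8' size=0x8=8, data at stream[3..11]='4cnjhbrd' -> body[0..8], body so far='4cnjhbrd'
Chunk 2: stream[13..14]='4' size=0x4=4, data at stream[16..20]='f67w' -> body[8..12], body so far='4cnjhbrdf67w'
Chunk 3: stream[22..23]='2' size=0x2=2, data at stream[25..27]='n7' -> body[12..14], body so far='4cnjhbrdf67wn7'
Chunk 4: stream[29..30]='8' size=0x8=8, data at stream[32..40]='5dm7gdws' -> body[14..22], body so far='4cnjhbrdf67wn75dm7gdws'
Chunk 5: stream[42..43]='0' size=0 (terminator). Final body='4cnjhbrdf67wn75dm7gdws' (22 bytes)
Body byte 5 at stream offset 8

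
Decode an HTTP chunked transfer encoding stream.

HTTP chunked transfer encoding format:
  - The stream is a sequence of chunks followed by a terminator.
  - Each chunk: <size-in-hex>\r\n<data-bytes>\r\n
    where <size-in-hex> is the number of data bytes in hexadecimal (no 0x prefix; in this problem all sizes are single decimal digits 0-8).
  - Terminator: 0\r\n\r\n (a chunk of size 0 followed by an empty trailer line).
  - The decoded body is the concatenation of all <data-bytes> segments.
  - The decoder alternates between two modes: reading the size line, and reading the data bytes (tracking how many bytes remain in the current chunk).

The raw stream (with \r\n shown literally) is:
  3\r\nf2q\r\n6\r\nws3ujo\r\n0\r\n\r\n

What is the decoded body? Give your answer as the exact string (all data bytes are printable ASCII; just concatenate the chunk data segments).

Chunk 1: stream[0..1]='3' size=0x3=3, data at stream[3..6]='f2q' -> body[0..3], body so far='f2q'
Chunk 2: stream[8..9]='6' size=0x6=6, data at stream[11..17]='ws3ujo' -> body[3..9], body so far='f2qws3ujo'
Chunk 3: stream[19..20]='0' size=0 (terminator). Final body='f2qws3ujo' (9 bytes)

Answer: f2qws3ujo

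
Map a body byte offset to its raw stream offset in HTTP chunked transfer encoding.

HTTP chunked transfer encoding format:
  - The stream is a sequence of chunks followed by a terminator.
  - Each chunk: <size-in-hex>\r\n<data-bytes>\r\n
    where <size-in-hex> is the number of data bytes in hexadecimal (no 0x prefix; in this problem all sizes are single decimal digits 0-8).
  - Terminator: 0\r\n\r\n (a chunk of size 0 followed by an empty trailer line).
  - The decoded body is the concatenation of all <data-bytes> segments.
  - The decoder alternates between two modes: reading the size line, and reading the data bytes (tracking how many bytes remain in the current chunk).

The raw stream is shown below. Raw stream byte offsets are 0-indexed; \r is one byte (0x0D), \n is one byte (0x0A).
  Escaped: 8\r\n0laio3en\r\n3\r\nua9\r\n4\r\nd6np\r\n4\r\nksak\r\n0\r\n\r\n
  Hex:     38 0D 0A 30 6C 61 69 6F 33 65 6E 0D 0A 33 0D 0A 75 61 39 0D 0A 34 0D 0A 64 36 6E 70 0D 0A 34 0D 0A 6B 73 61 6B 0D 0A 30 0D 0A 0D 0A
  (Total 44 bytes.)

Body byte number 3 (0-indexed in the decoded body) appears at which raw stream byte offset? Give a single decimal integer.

Answer: 6

Derivation:
Chunk 1: stream[0..1]='8' size=0x8=8, data at stream[3..11]='0laio3en' -> body[0..8], body so far='0laio3en'
Chunk 2: stream[13..14]='3' size=0x3=3, data at stream[16..19]='ua9' -> body[8..11], body so far='0laio3enua9'
Chunk 3: stream[21..22]='4' size=0x4=4, data at stream[24..28]='d6np' -> body[11..15], body so far='0laio3enua9d6np'
Chunk 4: stream[30..31]='4' size=0x4=4, data at stream[33..37]='ksak' -> body[15..19], body so far='0laio3enua9d6npksak'
Chunk 5: stream[39..40]='0' size=0 (terminator). Final body='0laio3enua9d6npksak' (19 bytes)
Body byte 3 at stream offset 6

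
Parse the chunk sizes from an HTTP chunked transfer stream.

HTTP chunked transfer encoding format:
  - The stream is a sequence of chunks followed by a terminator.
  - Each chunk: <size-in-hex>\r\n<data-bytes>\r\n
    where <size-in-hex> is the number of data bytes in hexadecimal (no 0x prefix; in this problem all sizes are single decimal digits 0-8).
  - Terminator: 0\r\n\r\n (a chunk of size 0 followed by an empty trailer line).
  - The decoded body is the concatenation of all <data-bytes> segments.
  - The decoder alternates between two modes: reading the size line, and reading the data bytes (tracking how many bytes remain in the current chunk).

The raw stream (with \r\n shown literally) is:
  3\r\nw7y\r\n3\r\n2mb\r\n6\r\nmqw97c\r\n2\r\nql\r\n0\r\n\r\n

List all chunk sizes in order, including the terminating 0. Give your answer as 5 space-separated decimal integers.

Answer: 3 3 6 2 0

Derivation:
Chunk 1: stream[0..1]='3' size=0x3=3, data at stream[3..6]='w7y' -> body[0..3], body so far='w7y'
Chunk 2: stream[8..9]='3' size=0x3=3, data at stream[11..14]='2mb' -> body[3..6], body so far='w7y2mb'
Chunk 3: stream[16..17]='6' size=0x6=6, data at stream[19..25]='mqw97c' -> body[6..12], body so far='w7y2mbmqw97c'
Chunk 4: stream[27..28]='2' size=0x2=2, data at stream[30..32]='ql' -> body[12..14], body so far='w7y2mbmqw97cql'
Chunk 5: stream[34..35]='0' size=0 (terminator). Final body='w7y2mbmqw97cql' (14 bytes)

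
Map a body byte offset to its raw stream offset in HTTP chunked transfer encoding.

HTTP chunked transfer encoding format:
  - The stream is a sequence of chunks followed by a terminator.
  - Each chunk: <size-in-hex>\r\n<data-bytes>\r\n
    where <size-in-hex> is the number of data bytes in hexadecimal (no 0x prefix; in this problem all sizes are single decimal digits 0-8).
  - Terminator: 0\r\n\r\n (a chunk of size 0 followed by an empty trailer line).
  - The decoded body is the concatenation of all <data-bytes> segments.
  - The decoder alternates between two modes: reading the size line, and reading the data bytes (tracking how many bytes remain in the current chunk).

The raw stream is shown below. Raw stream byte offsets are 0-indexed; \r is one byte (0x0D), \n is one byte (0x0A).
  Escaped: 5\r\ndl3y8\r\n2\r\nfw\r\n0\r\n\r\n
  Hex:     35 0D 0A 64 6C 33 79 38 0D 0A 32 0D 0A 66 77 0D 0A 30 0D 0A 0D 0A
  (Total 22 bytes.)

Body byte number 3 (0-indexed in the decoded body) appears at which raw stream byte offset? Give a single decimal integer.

Answer: 6

Derivation:
Chunk 1: stream[0..1]='5' size=0x5=5, data at stream[3..8]='dl3y8' -> body[0..5], body so far='dl3y8'
Chunk 2: stream[10..11]='2' size=0x2=2, data at stream[13..15]='fw' -> body[5..7], body so far='dl3y8fw'
Chunk 3: stream[17..18]='0' size=0 (terminator). Final body='dl3y8fw' (7 bytes)
Body byte 3 at stream offset 6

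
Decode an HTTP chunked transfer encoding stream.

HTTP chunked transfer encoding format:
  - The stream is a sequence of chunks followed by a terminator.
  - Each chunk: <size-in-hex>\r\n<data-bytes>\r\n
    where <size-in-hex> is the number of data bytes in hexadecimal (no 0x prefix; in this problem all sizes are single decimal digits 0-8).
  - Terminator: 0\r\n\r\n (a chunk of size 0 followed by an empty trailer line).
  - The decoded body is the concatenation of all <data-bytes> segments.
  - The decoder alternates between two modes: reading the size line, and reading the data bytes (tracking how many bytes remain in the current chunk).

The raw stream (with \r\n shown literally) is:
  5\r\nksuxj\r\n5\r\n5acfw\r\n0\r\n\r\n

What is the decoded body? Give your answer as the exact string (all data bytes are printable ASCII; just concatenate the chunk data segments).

Answer: ksuxj5acfw

Derivation:
Chunk 1: stream[0..1]='5' size=0x5=5, data at stream[3..8]='ksuxj' -> body[0..5], body so far='ksuxj'
Chunk 2: stream[10..11]='5' size=0x5=5, data at stream[13..18]='5acfw' -> body[5..10], body so far='ksuxj5acfw'
Chunk 3: stream[20..21]='0' size=0 (terminator). Final body='ksuxj5acfw' (10 bytes)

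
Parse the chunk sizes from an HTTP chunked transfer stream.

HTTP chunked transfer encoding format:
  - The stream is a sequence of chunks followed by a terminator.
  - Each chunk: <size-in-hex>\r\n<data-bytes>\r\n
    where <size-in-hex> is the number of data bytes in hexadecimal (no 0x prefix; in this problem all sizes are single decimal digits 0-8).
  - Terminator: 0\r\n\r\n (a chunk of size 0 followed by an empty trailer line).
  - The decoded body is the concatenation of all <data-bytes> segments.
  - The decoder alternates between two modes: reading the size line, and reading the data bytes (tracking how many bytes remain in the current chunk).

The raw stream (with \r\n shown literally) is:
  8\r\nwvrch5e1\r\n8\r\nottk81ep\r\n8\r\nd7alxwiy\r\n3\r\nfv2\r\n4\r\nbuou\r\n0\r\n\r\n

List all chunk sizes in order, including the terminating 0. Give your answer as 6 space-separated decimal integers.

Answer: 8 8 8 3 4 0

Derivation:
Chunk 1: stream[0..1]='8' size=0x8=8, data at stream[3..11]='wvrch5e1' -> body[0..8], body so far='wvrch5e1'
Chunk 2: stream[13..14]='8' size=0x8=8, data at stream[16..24]='ottk81ep' -> body[8..16], body so far='wvrch5e1ottk81ep'
Chunk 3: stream[26..27]='8' size=0x8=8, data at stream[29..37]='d7alxwiy' -> body[16..24], body so far='wvrch5e1ottk81epd7alxwiy'
Chunk 4: stream[39..40]='3' size=0x3=3, data at stream[42..45]='fv2' -> body[24..27], body so far='wvrch5e1ottk81epd7alxwiyfv2'
Chunk 5: stream[47..48]='4' size=0x4=4, data at stream[50..54]='buou' -> body[27..31], body so far='wvrch5e1ottk81epd7alxwiyfv2buou'
Chunk 6: stream[56..57]='0' size=0 (terminator). Final body='wvrch5e1ottk81epd7alxwiyfv2buou' (31 bytes)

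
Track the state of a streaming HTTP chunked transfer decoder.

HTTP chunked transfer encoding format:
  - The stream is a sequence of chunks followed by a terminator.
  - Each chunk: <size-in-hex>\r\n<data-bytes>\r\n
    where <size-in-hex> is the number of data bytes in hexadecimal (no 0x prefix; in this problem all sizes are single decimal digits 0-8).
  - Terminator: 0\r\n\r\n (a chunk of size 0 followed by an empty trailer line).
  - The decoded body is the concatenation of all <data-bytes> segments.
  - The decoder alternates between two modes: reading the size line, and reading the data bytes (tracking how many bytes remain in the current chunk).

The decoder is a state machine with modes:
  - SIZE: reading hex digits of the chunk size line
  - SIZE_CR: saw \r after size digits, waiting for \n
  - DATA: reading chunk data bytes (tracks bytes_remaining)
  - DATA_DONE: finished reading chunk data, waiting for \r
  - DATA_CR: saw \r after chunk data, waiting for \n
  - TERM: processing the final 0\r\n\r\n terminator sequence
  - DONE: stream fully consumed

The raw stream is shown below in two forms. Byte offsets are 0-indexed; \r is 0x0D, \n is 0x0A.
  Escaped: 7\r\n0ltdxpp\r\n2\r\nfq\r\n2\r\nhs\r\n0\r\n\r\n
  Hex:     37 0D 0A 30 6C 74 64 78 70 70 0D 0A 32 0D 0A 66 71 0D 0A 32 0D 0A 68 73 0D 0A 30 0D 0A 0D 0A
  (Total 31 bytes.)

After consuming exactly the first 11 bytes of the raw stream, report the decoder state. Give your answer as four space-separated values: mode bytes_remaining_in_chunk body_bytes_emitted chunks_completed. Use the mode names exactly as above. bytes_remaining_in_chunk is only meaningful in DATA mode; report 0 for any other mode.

Byte 0 = '7': mode=SIZE remaining=0 emitted=0 chunks_done=0
Byte 1 = 0x0D: mode=SIZE_CR remaining=0 emitted=0 chunks_done=0
Byte 2 = 0x0A: mode=DATA remaining=7 emitted=0 chunks_done=0
Byte 3 = '0': mode=DATA remaining=6 emitted=1 chunks_done=0
Byte 4 = 'l': mode=DATA remaining=5 emitted=2 chunks_done=0
Byte 5 = 't': mode=DATA remaining=4 emitted=3 chunks_done=0
Byte 6 = 'd': mode=DATA remaining=3 emitted=4 chunks_done=0
Byte 7 = 'x': mode=DATA remaining=2 emitted=5 chunks_done=0
Byte 8 = 'p': mode=DATA remaining=1 emitted=6 chunks_done=0
Byte 9 = 'p': mode=DATA_DONE remaining=0 emitted=7 chunks_done=0
Byte 10 = 0x0D: mode=DATA_CR remaining=0 emitted=7 chunks_done=0

Answer: DATA_CR 0 7 0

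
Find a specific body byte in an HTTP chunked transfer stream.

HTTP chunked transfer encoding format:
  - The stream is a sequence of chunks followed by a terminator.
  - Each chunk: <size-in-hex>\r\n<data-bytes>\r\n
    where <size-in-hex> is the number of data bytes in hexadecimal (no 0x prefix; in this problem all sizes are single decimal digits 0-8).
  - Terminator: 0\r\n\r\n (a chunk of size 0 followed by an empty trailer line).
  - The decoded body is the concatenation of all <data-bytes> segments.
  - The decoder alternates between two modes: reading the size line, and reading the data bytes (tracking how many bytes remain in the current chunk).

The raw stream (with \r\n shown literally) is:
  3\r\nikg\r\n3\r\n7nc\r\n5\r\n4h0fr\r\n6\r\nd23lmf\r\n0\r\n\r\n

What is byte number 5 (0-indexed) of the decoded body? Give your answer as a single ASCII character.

Chunk 1: stream[0..1]='3' size=0x3=3, data at stream[3..6]='ikg' -> body[0..3], body so far='ikg'
Chunk 2: stream[8..9]='3' size=0x3=3, data at stream[11..14]='7nc' -> body[3..6], body so far='ikg7nc'
Chunk 3: stream[16..17]='5' size=0x5=5, data at stream[19..24]='4h0fr' -> body[6..11], body so far='ikg7nc4h0fr'
Chunk 4: stream[26..27]='6' size=0x6=6, data at stream[29..35]='d23lmf' -> body[11..17], body so far='ikg7nc4h0frd23lmf'
Chunk 5: stream[37..38]='0' size=0 (terminator). Final body='ikg7nc4h0frd23lmf' (17 bytes)
Body byte 5 = 'c'

Answer: c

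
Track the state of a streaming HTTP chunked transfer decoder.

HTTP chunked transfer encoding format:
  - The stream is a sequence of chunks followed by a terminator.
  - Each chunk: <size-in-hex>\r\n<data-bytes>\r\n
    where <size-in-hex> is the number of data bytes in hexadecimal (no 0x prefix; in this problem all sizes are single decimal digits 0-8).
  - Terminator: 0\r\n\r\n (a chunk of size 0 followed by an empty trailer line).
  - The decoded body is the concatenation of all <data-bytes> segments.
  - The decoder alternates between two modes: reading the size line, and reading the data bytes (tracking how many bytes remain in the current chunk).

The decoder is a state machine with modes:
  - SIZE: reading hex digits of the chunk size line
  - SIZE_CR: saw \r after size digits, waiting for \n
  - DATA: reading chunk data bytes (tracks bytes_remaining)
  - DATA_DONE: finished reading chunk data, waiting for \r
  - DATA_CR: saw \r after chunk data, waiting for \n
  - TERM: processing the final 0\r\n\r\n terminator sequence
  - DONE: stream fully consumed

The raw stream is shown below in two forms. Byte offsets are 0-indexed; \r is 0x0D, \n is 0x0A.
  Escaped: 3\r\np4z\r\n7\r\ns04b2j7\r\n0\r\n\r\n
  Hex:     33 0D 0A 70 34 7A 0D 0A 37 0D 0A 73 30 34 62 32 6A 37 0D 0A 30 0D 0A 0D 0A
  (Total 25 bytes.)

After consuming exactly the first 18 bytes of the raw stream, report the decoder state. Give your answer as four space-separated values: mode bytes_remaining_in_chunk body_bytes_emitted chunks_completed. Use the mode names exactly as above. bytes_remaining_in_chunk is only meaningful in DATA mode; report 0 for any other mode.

Byte 0 = '3': mode=SIZE remaining=0 emitted=0 chunks_done=0
Byte 1 = 0x0D: mode=SIZE_CR remaining=0 emitted=0 chunks_done=0
Byte 2 = 0x0A: mode=DATA remaining=3 emitted=0 chunks_done=0
Byte 3 = 'p': mode=DATA remaining=2 emitted=1 chunks_done=0
Byte 4 = '4': mode=DATA remaining=1 emitted=2 chunks_done=0
Byte 5 = 'z': mode=DATA_DONE remaining=0 emitted=3 chunks_done=0
Byte 6 = 0x0D: mode=DATA_CR remaining=0 emitted=3 chunks_done=0
Byte 7 = 0x0A: mode=SIZE remaining=0 emitted=3 chunks_done=1
Byte 8 = '7': mode=SIZE remaining=0 emitted=3 chunks_done=1
Byte 9 = 0x0D: mode=SIZE_CR remaining=0 emitted=3 chunks_done=1
Byte 10 = 0x0A: mode=DATA remaining=7 emitted=3 chunks_done=1
Byte 11 = 's': mode=DATA remaining=6 emitted=4 chunks_done=1
Byte 12 = '0': mode=DATA remaining=5 emitted=5 chunks_done=1
Byte 13 = '4': mode=DATA remaining=4 emitted=6 chunks_done=1
Byte 14 = 'b': mode=DATA remaining=3 emitted=7 chunks_done=1
Byte 15 = '2': mode=DATA remaining=2 emitted=8 chunks_done=1
Byte 16 = 'j': mode=DATA remaining=1 emitted=9 chunks_done=1
Byte 17 = '7': mode=DATA_DONE remaining=0 emitted=10 chunks_done=1

Answer: DATA_DONE 0 10 1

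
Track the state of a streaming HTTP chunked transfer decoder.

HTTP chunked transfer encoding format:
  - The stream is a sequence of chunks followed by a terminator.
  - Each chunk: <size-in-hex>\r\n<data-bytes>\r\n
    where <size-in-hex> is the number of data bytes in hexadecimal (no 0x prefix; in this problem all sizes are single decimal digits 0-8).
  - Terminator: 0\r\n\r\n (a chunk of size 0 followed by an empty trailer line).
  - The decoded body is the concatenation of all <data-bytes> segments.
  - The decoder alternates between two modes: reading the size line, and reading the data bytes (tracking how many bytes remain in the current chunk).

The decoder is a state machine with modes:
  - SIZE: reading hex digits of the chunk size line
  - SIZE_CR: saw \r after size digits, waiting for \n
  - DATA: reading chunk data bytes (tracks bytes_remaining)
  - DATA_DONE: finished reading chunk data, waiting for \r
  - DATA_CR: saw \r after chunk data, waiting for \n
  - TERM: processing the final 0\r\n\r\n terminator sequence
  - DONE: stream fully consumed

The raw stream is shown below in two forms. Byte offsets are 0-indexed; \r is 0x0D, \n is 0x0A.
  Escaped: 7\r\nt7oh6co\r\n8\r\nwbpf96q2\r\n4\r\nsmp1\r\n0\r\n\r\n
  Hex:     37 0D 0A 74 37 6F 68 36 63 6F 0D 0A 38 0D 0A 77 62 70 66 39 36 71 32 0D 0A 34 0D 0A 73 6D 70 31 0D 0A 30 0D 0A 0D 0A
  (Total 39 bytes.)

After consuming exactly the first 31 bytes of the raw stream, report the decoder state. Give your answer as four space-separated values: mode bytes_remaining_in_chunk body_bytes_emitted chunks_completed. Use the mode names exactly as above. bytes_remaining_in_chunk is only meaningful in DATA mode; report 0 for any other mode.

Byte 0 = '7': mode=SIZE remaining=0 emitted=0 chunks_done=0
Byte 1 = 0x0D: mode=SIZE_CR remaining=0 emitted=0 chunks_done=0
Byte 2 = 0x0A: mode=DATA remaining=7 emitted=0 chunks_done=0
Byte 3 = 't': mode=DATA remaining=6 emitted=1 chunks_done=0
Byte 4 = '7': mode=DATA remaining=5 emitted=2 chunks_done=0
Byte 5 = 'o': mode=DATA remaining=4 emitted=3 chunks_done=0
Byte 6 = 'h': mode=DATA remaining=3 emitted=4 chunks_done=0
Byte 7 = '6': mode=DATA remaining=2 emitted=5 chunks_done=0
Byte 8 = 'c': mode=DATA remaining=1 emitted=6 chunks_done=0
Byte 9 = 'o': mode=DATA_DONE remaining=0 emitted=7 chunks_done=0
Byte 10 = 0x0D: mode=DATA_CR remaining=0 emitted=7 chunks_done=0
Byte 11 = 0x0A: mode=SIZE remaining=0 emitted=7 chunks_done=1
Byte 12 = '8': mode=SIZE remaining=0 emitted=7 chunks_done=1
Byte 13 = 0x0D: mode=SIZE_CR remaining=0 emitted=7 chunks_done=1
Byte 14 = 0x0A: mode=DATA remaining=8 emitted=7 chunks_done=1
Byte 15 = 'w': mode=DATA remaining=7 emitted=8 chunks_done=1
Byte 16 = 'b': mode=DATA remaining=6 emitted=9 chunks_done=1
Byte 17 = 'p': mode=DATA remaining=5 emitted=10 chunks_done=1
Byte 18 = 'f': mode=DATA remaining=4 emitted=11 chunks_done=1
Byte 19 = '9': mode=DATA remaining=3 emitted=12 chunks_done=1
Byte 20 = '6': mode=DATA remaining=2 emitted=13 chunks_done=1
Byte 21 = 'q': mode=DATA remaining=1 emitted=14 chunks_done=1
Byte 22 = '2': mode=DATA_DONE remaining=0 emitted=15 chunks_done=1
Byte 23 = 0x0D: mode=DATA_CR remaining=0 emitted=15 chunks_done=1
Byte 24 = 0x0A: mode=SIZE remaining=0 emitted=15 chunks_done=2
Byte 25 = '4': mode=SIZE remaining=0 emitted=15 chunks_done=2
Byte 26 = 0x0D: mode=SIZE_CR remaining=0 emitted=15 chunks_done=2
Byte 27 = 0x0A: mode=DATA remaining=4 emitted=15 chunks_done=2
Byte 28 = 's': mode=DATA remaining=3 emitted=16 chunks_done=2
Byte 29 = 'm': mode=DATA remaining=2 emitted=17 chunks_done=2
Byte 30 = 'p': mode=DATA remaining=1 emitted=18 chunks_done=2

Answer: DATA 1 18 2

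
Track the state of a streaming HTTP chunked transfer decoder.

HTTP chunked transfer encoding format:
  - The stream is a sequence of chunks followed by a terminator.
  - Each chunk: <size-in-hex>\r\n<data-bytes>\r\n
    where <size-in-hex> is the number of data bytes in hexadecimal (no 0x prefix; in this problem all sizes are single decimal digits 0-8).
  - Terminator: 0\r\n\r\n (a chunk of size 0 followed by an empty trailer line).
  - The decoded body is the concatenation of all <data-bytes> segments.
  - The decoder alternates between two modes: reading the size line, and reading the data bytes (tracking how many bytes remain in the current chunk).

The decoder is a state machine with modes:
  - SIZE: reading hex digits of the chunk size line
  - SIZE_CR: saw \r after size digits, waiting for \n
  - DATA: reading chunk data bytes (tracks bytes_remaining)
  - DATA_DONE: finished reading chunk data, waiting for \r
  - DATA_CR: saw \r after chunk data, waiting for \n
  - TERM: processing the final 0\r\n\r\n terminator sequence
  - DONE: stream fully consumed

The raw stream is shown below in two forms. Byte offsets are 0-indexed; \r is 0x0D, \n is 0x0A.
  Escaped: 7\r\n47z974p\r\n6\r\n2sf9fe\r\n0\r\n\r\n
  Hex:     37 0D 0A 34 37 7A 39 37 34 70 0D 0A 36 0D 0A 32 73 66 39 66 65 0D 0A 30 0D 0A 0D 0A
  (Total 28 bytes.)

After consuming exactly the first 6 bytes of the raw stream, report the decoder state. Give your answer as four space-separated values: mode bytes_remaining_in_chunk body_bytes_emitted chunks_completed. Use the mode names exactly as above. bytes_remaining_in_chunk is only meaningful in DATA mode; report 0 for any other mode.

Answer: DATA 4 3 0

Derivation:
Byte 0 = '7': mode=SIZE remaining=0 emitted=0 chunks_done=0
Byte 1 = 0x0D: mode=SIZE_CR remaining=0 emitted=0 chunks_done=0
Byte 2 = 0x0A: mode=DATA remaining=7 emitted=0 chunks_done=0
Byte 3 = '4': mode=DATA remaining=6 emitted=1 chunks_done=0
Byte 4 = '7': mode=DATA remaining=5 emitted=2 chunks_done=0
Byte 5 = 'z': mode=DATA remaining=4 emitted=3 chunks_done=0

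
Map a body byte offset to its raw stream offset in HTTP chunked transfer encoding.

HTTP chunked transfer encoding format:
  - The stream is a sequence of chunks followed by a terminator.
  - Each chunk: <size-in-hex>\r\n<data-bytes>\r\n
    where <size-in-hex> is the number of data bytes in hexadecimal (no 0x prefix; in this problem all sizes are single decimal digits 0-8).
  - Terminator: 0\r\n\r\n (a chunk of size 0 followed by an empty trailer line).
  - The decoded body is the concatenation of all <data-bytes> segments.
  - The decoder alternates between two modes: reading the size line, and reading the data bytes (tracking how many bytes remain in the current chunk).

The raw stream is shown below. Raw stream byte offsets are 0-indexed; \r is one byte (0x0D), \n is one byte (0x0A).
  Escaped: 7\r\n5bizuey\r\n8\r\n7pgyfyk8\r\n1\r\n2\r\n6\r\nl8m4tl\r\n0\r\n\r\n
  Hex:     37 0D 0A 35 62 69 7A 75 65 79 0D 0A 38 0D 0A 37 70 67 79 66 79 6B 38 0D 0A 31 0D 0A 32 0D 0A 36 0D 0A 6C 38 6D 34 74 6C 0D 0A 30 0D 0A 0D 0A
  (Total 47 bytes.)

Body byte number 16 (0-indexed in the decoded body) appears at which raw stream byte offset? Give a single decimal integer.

Answer: 34

Derivation:
Chunk 1: stream[0..1]='7' size=0x7=7, data at stream[3..10]='5bizuey' -> body[0..7], body so far='5bizuey'
Chunk 2: stream[12..13]='8' size=0x8=8, data at stream[15..23]='7pgyfyk8' -> body[7..15], body so far='5bizuey7pgyfyk8'
Chunk 3: stream[25..26]='1' size=0x1=1, data at stream[28..29]='2' -> body[15..16], body so far='5bizuey7pgyfyk82'
Chunk 4: stream[31..32]='6' size=0x6=6, data at stream[34..40]='l8m4tl' -> body[16..22], body so far='5bizuey7pgyfyk82l8m4tl'
Chunk 5: stream[42..43]='0' size=0 (terminator). Final body='5bizuey7pgyfyk82l8m4tl' (22 bytes)
Body byte 16 at stream offset 34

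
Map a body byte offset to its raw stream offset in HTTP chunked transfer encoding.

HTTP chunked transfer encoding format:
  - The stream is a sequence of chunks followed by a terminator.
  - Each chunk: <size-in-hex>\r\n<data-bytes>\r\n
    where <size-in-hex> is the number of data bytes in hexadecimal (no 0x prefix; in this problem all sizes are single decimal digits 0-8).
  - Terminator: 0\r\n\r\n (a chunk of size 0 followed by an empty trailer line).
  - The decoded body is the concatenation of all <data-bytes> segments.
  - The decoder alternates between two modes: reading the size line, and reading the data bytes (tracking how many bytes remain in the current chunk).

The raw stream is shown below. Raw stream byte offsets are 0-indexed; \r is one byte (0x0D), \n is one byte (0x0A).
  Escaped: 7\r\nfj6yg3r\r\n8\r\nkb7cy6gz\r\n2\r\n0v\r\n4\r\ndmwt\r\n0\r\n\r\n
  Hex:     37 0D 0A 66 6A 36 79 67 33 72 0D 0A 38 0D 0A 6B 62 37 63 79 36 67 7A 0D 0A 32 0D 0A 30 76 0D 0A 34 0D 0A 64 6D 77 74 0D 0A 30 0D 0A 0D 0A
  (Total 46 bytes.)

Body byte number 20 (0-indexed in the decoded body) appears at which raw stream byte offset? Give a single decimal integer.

Answer: 38

Derivation:
Chunk 1: stream[0..1]='7' size=0x7=7, data at stream[3..10]='fj6yg3r' -> body[0..7], body so far='fj6yg3r'
Chunk 2: stream[12..13]='8' size=0x8=8, data at stream[15..23]='kb7cy6gz' -> body[7..15], body so far='fj6yg3rkb7cy6gz'
Chunk 3: stream[25..26]='2' size=0x2=2, data at stream[28..30]='0v' -> body[15..17], body so far='fj6yg3rkb7cy6gz0v'
Chunk 4: stream[32..33]='4' size=0x4=4, data at stream[35..39]='dmwt' -> body[17..21], body so far='fj6yg3rkb7cy6gz0vdmwt'
Chunk 5: stream[41..42]='0' size=0 (terminator). Final body='fj6yg3rkb7cy6gz0vdmwt' (21 bytes)
Body byte 20 at stream offset 38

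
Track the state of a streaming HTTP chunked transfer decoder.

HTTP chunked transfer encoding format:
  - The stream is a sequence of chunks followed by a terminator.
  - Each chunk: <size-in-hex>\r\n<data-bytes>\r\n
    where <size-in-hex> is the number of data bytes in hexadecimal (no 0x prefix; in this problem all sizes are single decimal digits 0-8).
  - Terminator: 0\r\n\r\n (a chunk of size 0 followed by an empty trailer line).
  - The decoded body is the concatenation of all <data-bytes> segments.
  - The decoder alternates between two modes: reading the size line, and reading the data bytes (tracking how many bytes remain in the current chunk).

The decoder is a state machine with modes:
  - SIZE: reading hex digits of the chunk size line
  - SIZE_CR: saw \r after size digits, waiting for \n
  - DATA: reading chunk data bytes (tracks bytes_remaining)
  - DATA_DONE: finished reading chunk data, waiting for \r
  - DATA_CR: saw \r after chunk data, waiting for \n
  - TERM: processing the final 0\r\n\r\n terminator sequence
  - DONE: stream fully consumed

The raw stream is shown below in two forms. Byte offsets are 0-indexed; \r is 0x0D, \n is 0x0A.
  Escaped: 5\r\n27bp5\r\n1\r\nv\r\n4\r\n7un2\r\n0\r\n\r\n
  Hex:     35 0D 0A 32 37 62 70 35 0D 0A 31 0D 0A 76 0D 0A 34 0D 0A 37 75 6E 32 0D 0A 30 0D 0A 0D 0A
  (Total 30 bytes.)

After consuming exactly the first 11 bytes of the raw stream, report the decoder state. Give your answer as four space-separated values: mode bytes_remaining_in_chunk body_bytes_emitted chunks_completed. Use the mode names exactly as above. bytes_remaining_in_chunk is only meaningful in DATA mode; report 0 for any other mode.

Byte 0 = '5': mode=SIZE remaining=0 emitted=0 chunks_done=0
Byte 1 = 0x0D: mode=SIZE_CR remaining=0 emitted=0 chunks_done=0
Byte 2 = 0x0A: mode=DATA remaining=5 emitted=0 chunks_done=0
Byte 3 = '2': mode=DATA remaining=4 emitted=1 chunks_done=0
Byte 4 = '7': mode=DATA remaining=3 emitted=2 chunks_done=0
Byte 5 = 'b': mode=DATA remaining=2 emitted=3 chunks_done=0
Byte 6 = 'p': mode=DATA remaining=1 emitted=4 chunks_done=0
Byte 7 = '5': mode=DATA_DONE remaining=0 emitted=5 chunks_done=0
Byte 8 = 0x0D: mode=DATA_CR remaining=0 emitted=5 chunks_done=0
Byte 9 = 0x0A: mode=SIZE remaining=0 emitted=5 chunks_done=1
Byte 10 = '1': mode=SIZE remaining=0 emitted=5 chunks_done=1

Answer: SIZE 0 5 1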